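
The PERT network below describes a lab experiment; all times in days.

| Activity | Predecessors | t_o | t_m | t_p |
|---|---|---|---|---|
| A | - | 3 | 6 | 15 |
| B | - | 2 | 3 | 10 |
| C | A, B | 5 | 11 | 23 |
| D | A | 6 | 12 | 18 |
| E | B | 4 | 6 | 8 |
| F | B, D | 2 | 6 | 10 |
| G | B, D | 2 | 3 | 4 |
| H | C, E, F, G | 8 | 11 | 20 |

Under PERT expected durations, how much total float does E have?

15 days

te_A = (3 + 4·6 + 15)/6 = 42/6 = 7
te_B = (2 + 4·3 + 10)/6 = 24/6 = 4
te_C = (5 + 4·11 + 23)/6 = 72/6 = 12
te_D = (6 + 4·12 + 18)/6 = 72/6 = 12
te_E = (4 + 4·6 + 8)/6 = 36/6 = 6
te_F = (2 + 4·6 + 10)/6 = 36/6 = 6
te_G = (2 + 4·3 + 4)/6 = 18/6 = 3
te_H = (8 + 4·11 + 20)/6 = 72/6 = 12

Forward pass:
ES_A = 0; EF_A = 7
ES_B = 0; EF_B = 4
ES_C = max(EF_A=7, EF_B=4) = 7; EF_C = 7+12 = 19
ES_D = 7; EF_D = 7+12 = 19
ES_E = 4; EF_E = 4+6 = 10
ES_F = max(EF_B=4, EF_D=19) = 19; EF_F = 19+6 = 25
ES_G = max(EF_B=4, EF_D=19) = 19; EF_G = 19+3 = 22
ES_H = max(EF_C=19, EF_E=10, EF_F=25, EF_G=22) = 25; EF_H = 25+12 = 37
Expected project duration μ = 37 days. Critical path: A → D → F → H.

Backward pass:
LF_H = 37; LS_H = 37−12 = 25
LF_G = LS_H = 25; LS_G = 25−3 = 22
LF_F = LS_H = 25; LS_F = 25−6 = 19
LF_E = LS_H = 25; LS_E = 25−6 = 19
LF_D = min(LS_F=19, LS_G=22) = 19; LS_D = 19−12 = 7
LF_C = LS_H = 25; LS_C = 25−12 = 13
LF_B = min(LS_C=13, LS_E=19, LS_F=19, LS_G=22) = 13; LS_B = 13−4 = 9
LF_A = min(LS_C=13, LS_D=7) = 7; LS_A = 7−7 = 0
Slack_E = LS_E − ES_E = 19 − 4 = 15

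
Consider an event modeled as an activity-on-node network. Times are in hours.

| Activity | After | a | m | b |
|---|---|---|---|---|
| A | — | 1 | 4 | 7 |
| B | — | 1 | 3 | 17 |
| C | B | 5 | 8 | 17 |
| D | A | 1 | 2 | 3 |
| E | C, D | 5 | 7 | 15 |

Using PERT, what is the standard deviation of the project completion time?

te_A = (1 + 4·4 + 7)/6 = 24/6 = 4; σ²_A = ((7−1)/6)² = 1.000
te_B = (1 + 4·3 + 17)/6 = 30/6 = 5; σ²_B = ((17−1)/6)² = 7.111
te_C = (5 + 4·8 + 17)/6 = 54/6 = 9; σ²_C = ((17−5)/6)² = 4.000
te_D = (1 + 4·2 + 3)/6 = 12/6 = 2; σ²_D = ((3−1)/6)² = 0.111
te_E = (5 + 4·7 + 15)/6 = 48/6 = 8; σ²_E = ((15−5)/6)² = 2.778

Forward pass:
ES_A = 0; EF_A = 4
ES_B = 0; EF_B = 5
ES_C = 5; EF_C = 5+9 = 14
ES_D = 4; EF_D = 4+2 = 6
ES_E = max(EF_C=14, EF_D=6) = 14; EF_E = 14+8 = 22
Expected project duration μ = 22 hours. Critical path: B → C → E.

Variance along critical path = 7.111 + 4.000 + 2.778 = 13.889
σ = √13.889 = 3.727 hours

3.73 hours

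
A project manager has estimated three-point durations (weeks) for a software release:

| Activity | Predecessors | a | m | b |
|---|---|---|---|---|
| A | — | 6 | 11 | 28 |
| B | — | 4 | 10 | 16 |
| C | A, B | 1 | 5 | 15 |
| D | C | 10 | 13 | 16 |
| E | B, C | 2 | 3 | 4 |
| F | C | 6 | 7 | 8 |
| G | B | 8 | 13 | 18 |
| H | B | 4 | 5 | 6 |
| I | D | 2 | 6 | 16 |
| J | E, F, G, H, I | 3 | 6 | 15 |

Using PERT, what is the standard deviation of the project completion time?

te_A = (6 + 4·11 + 28)/6 = 78/6 = 13; σ²_A = ((28−6)/6)² = 13.444
te_B = (4 + 4·10 + 16)/6 = 60/6 = 10; σ²_B = ((16−4)/6)² = 4.000
te_C = (1 + 4·5 + 15)/6 = 36/6 = 6; σ²_C = ((15−1)/6)² = 5.444
te_D = (10 + 4·13 + 16)/6 = 78/6 = 13; σ²_D = ((16−10)/6)² = 1.000
te_E = (2 + 4·3 + 4)/6 = 18/6 = 3; σ²_E = ((4−2)/6)² = 0.111
te_F = (6 + 4·7 + 8)/6 = 42/6 = 7; σ²_F = ((8−6)/6)² = 0.111
te_G = (8 + 4·13 + 18)/6 = 78/6 = 13; σ²_G = ((18−8)/6)² = 2.778
te_H = (4 + 4·5 + 6)/6 = 30/6 = 5; σ²_H = ((6−4)/6)² = 0.111
te_I = (2 + 4·6 + 16)/6 = 42/6 = 7; σ²_I = ((16−2)/6)² = 5.444
te_J = (3 + 4·6 + 15)/6 = 42/6 = 7; σ²_J = ((15−3)/6)² = 4.000

Forward pass:
ES_A = 0; EF_A = 13
ES_B = 0; EF_B = 10
ES_C = max(EF_A=13, EF_B=10) = 13; EF_C = 13+6 = 19
ES_D = 19; EF_D = 19+13 = 32
ES_E = max(EF_B=10, EF_C=19) = 19; EF_E = 19+3 = 22
ES_F = 19; EF_F = 19+7 = 26
ES_G = 10; EF_G = 10+13 = 23
ES_H = 10; EF_H = 10+5 = 15
ES_I = 32; EF_I = 32+7 = 39
ES_J = max(EF_E=22, EF_F=26, EF_G=23, EF_H=15, EF_I=39) = 39; EF_J = 39+7 = 46
Expected project duration μ = 46 weeks. Critical path: A → C → D → I → J.

Variance along critical path = 13.444 + 5.444 + 1.000 + 5.444 + 4.000 = 29.333
σ = √29.333 = 5.416 weeks

5.42 weeks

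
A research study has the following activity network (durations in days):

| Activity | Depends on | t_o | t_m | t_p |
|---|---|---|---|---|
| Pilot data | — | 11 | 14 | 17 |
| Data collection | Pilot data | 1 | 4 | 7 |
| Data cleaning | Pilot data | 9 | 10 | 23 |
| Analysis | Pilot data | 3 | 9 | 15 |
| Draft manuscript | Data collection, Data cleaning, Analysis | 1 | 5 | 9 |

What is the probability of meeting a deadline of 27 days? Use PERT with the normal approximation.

te_Pilot data = (11 + 4·14 + 17)/6 = 84/6 = 14; σ²_Pilot data = ((17−11)/6)² = 1.000
te_Data collection = (1 + 4·4 + 7)/6 = 24/6 = 4; σ²_Data collection = ((7−1)/6)² = 1.000
te_Data cleaning = (9 + 4·10 + 23)/6 = 72/6 = 12; σ²_Data cleaning = ((23−9)/6)² = 5.444
te_Analysis = (3 + 4·9 + 15)/6 = 54/6 = 9; σ²_Analysis = ((15−3)/6)² = 4.000
te_Draft manuscript = (1 + 4·5 + 9)/6 = 30/6 = 5; σ²_Draft manuscript = ((9−1)/6)² = 1.778

Forward pass:
ES_Pilot data = 0; EF_Pilot data = 14
ES_Data collection = 14; EF_Data collection = 14+4 = 18
ES_Data cleaning = 14; EF_Data cleaning = 14+12 = 26
ES_Analysis = 14; EF_Analysis = 14+9 = 23
ES_Draft manuscript = max(EF_Data collection=18, EF_Data cleaning=26, EF_Analysis=23) = 26; EF_Draft manuscript = 26+5 = 31
Expected project duration μ = 31 days. Critical path: Pilot data → Data cleaning → Draft manuscript.

Variance along critical path = 1.000 + 5.444 + 1.778 = 8.222; σ = √8.222 = 2.867 days.
Z = (27 − 31) / 2.867 = -1.395
P(T ≤ 27) = Φ(-1.395) ≈ 0.082

0.082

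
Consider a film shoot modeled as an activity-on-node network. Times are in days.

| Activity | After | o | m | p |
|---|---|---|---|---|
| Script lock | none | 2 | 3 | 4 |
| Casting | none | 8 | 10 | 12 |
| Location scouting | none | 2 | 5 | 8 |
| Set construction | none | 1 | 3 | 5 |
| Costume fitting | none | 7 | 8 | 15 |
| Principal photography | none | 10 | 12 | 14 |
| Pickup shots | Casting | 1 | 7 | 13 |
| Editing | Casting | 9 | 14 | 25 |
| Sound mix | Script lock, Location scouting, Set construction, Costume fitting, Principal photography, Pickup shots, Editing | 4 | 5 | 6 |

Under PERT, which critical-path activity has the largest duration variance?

Editing

te_Script lock = (2 + 4·3 + 4)/6 = 18/6 = 3; σ²_Script lock = ((4−2)/6)² = 0.111
te_Casting = (8 + 4·10 + 12)/6 = 60/6 = 10; σ²_Casting = ((12−8)/6)² = 0.444
te_Location scouting = (2 + 4·5 + 8)/6 = 30/6 = 5; σ²_Location scouting = ((8−2)/6)² = 1.000
te_Set construction = (1 + 4·3 + 5)/6 = 18/6 = 3; σ²_Set construction = ((5−1)/6)² = 0.444
te_Costume fitting = (7 + 4·8 + 15)/6 = 54/6 = 9; σ²_Costume fitting = ((15−7)/6)² = 1.778
te_Principal photography = (10 + 4·12 + 14)/6 = 72/6 = 12; σ²_Principal photography = ((14−10)/6)² = 0.444
te_Pickup shots = (1 + 4·7 + 13)/6 = 42/6 = 7; σ²_Pickup shots = ((13−1)/6)² = 4.000
te_Editing = (9 + 4·14 + 25)/6 = 90/6 = 15; σ²_Editing = ((25−9)/6)² = 7.111
te_Sound mix = (4 + 4·5 + 6)/6 = 30/6 = 5; σ²_Sound mix = ((6−4)/6)² = 0.111

Forward pass:
ES_Script lock = 0; EF_Script lock = 3
ES_Casting = 0; EF_Casting = 10
ES_Location scouting = 0; EF_Location scouting = 5
ES_Set construction = 0; EF_Set construction = 3
ES_Costume fitting = 0; EF_Costume fitting = 9
ES_Principal photography = 0; EF_Principal photography = 12
ES_Pickup shots = 10; EF_Pickup shots = 10+7 = 17
ES_Editing = 10; EF_Editing = 10+15 = 25
ES_Sound mix = max(EF_Script lock=3, EF_Location scouting=5, EF_Set construction=3, EF_Costume fitting=9, EF_Principal photography=12, EF_Pickup shots=17, EF_Editing=25) = 25; EF_Sound mix = 25+5 = 30
Expected project duration μ = 30 days. Critical path: Casting → Editing → Sound mix.

Variances on critical path: σ²_Casting=0.444, σ²_Editing=7.111, σ²_Sound mix=0.111.
Largest is σ²_Editing = 7.111.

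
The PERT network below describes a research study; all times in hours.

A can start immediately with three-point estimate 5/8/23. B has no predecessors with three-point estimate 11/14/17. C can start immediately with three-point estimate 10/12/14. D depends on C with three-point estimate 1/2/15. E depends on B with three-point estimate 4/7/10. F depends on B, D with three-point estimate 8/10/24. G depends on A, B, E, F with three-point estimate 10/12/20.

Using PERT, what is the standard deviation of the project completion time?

3.97 hours

te_A = (5 + 4·8 + 23)/6 = 60/6 = 10; σ²_A = ((23−5)/6)² = 9.000
te_B = (11 + 4·14 + 17)/6 = 84/6 = 14; σ²_B = ((17−11)/6)² = 1.000
te_C = (10 + 4·12 + 14)/6 = 72/6 = 12; σ²_C = ((14−10)/6)² = 0.444
te_D = (1 + 4·2 + 15)/6 = 24/6 = 4; σ²_D = ((15−1)/6)² = 5.444
te_E = (4 + 4·7 + 10)/6 = 42/6 = 7; σ²_E = ((10−4)/6)² = 1.000
te_F = (8 + 4·10 + 24)/6 = 72/6 = 12; σ²_F = ((24−8)/6)² = 7.111
te_G = (10 + 4·12 + 20)/6 = 78/6 = 13; σ²_G = ((20−10)/6)² = 2.778

Forward pass:
ES_A = 0; EF_A = 10
ES_B = 0; EF_B = 14
ES_C = 0; EF_C = 12
ES_D = 12; EF_D = 12+4 = 16
ES_E = 14; EF_E = 14+7 = 21
ES_F = max(EF_B=14, EF_D=16) = 16; EF_F = 16+12 = 28
ES_G = max(EF_A=10, EF_B=14, EF_E=21, EF_F=28) = 28; EF_G = 28+13 = 41
Expected project duration μ = 41 hours. Critical path: C → D → F → G.

Variance along critical path = 0.444 + 5.444 + 7.111 + 2.778 = 15.778
σ = √15.778 = 3.972 hours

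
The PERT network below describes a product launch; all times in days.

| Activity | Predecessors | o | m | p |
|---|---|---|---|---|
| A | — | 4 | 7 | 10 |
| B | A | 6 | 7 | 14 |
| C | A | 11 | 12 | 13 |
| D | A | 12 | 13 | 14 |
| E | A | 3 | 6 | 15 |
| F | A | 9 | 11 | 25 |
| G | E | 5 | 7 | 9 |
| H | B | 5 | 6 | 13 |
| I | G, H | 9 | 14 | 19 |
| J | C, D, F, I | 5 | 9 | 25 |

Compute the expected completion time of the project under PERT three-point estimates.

te_A = (4 + 4·7 + 10)/6 = 42/6 = 7
te_B = (6 + 4·7 + 14)/6 = 48/6 = 8
te_C = (11 + 4·12 + 13)/6 = 72/6 = 12
te_D = (12 + 4·13 + 14)/6 = 78/6 = 13
te_E = (3 + 4·6 + 15)/6 = 42/6 = 7
te_F = (9 + 4·11 + 25)/6 = 78/6 = 13
te_G = (5 + 4·7 + 9)/6 = 42/6 = 7
te_H = (5 + 4·6 + 13)/6 = 42/6 = 7
te_I = (9 + 4·14 + 19)/6 = 84/6 = 14
te_J = (5 + 4·9 + 25)/6 = 66/6 = 11

Forward pass:
ES_A = 0; EF_A = 7
ES_B = 7; EF_B = 7+8 = 15
ES_C = 7; EF_C = 7+12 = 19
ES_D = 7; EF_D = 7+13 = 20
ES_E = 7; EF_E = 7+7 = 14
ES_F = 7; EF_F = 7+13 = 20
ES_G = 14; EF_G = 14+7 = 21
ES_H = 15; EF_H = 15+7 = 22
ES_I = max(EF_G=21, EF_H=22) = 22; EF_I = 22+14 = 36
ES_J = max(EF_C=19, EF_D=20, EF_F=20, EF_I=36) = 36; EF_J = 36+11 = 47
Expected project duration μ = 47 days. Critical path: A → B → H → I → J.

47 days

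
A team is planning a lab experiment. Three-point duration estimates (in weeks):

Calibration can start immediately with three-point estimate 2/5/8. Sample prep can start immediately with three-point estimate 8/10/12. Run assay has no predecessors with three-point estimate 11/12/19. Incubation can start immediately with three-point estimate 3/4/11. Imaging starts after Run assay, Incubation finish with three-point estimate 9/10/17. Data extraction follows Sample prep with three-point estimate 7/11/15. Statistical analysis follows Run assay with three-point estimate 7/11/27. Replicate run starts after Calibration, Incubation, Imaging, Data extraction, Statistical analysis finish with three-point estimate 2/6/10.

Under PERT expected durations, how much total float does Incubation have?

10 weeks

te_Calibration = (2 + 4·5 + 8)/6 = 30/6 = 5
te_Sample prep = (8 + 4·10 + 12)/6 = 60/6 = 10
te_Run assay = (11 + 4·12 + 19)/6 = 78/6 = 13
te_Incubation = (3 + 4·4 + 11)/6 = 30/6 = 5
te_Imaging = (9 + 4·10 + 17)/6 = 66/6 = 11
te_Data extraction = (7 + 4·11 + 15)/6 = 66/6 = 11
te_Statistical analysis = (7 + 4·11 + 27)/6 = 78/6 = 13
te_Replicate run = (2 + 4·6 + 10)/6 = 36/6 = 6

Forward pass:
ES_Calibration = 0; EF_Calibration = 5
ES_Sample prep = 0; EF_Sample prep = 10
ES_Run assay = 0; EF_Run assay = 13
ES_Incubation = 0; EF_Incubation = 5
ES_Imaging = max(EF_Run assay=13, EF_Incubation=5) = 13; EF_Imaging = 13+11 = 24
ES_Data extraction = 10; EF_Data extraction = 10+11 = 21
ES_Statistical analysis = 13; EF_Statistical analysis = 13+13 = 26
ES_Replicate run = max(EF_Calibration=5, EF_Incubation=5, EF_Imaging=24, EF_Data extraction=21, EF_Statistical analysis=26) = 26; EF_Replicate run = 26+6 = 32
Expected project duration μ = 32 weeks. Critical path: Run assay → Statistical analysis → Replicate run.

Backward pass:
LF_Replicate run = 32; LS_Replicate run = 32−6 = 26
LF_Statistical analysis = LS_Replicate run = 26; LS_Statistical analysis = 26−13 = 13
LF_Data extraction = LS_Replicate run = 26; LS_Data extraction = 26−11 = 15
LF_Imaging = LS_Replicate run = 26; LS_Imaging = 26−11 = 15
LF_Incubation = min(LS_Imaging=15, LS_Replicate run=26) = 15; LS_Incubation = 15−5 = 10
LF_Run assay = min(LS_Imaging=15, LS_Statistical analysis=13) = 13; LS_Run assay = 13−13 = 0
LF_Sample prep = LS_Data extraction = 15; LS_Sample prep = 15−10 = 5
LF_Calibration = LS_Replicate run = 26; LS_Calibration = 26−5 = 21
Slack_Incubation = LS_Incubation − ES_Incubation = 10 − 0 = 10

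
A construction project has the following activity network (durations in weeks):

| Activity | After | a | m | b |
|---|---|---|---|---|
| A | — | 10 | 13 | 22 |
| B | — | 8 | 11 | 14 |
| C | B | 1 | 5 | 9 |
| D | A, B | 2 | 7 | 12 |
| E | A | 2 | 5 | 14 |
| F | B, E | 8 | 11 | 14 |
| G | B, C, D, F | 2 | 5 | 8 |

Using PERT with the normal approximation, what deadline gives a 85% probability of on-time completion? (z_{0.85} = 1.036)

39.3 weeks

te_A = (10 + 4·13 + 22)/6 = 84/6 = 14; σ²_A = ((22−10)/6)² = 4.000
te_B = (8 + 4·11 + 14)/6 = 66/6 = 11; σ²_B = ((14−8)/6)² = 1.000
te_C = (1 + 4·5 + 9)/6 = 30/6 = 5; σ²_C = ((9−1)/6)² = 1.778
te_D = (2 + 4·7 + 12)/6 = 42/6 = 7; σ²_D = ((12−2)/6)² = 2.778
te_E = (2 + 4·5 + 14)/6 = 36/6 = 6; σ²_E = ((14−2)/6)² = 4.000
te_F = (8 + 4·11 + 14)/6 = 66/6 = 11; σ²_F = ((14−8)/6)² = 1.000
te_G = (2 + 4·5 + 8)/6 = 30/6 = 5; σ²_G = ((8−2)/6)² = 1.000

Forward pass:
ES_A = 0; EF_A = 14
ES_B = 0; EF_B = 11
ES_C = 11; EF_C = 11+5 = 16
ES_D = max(EF_A=14, EF_B=11) = 14; EF_D = 14+7 = 21
ES_E = 14; EF_E = 14+6 = 20
ES_F = max(EF_B=11, EF_E=20) = 20; EF_F = 20+11 = 31
ES_G = max(EF_B=11, EF_C=16, EF_D=21, EF_F=31) = 31; EF_G = 31+5 = 36
Expected project duration μ = 36 weeks. Critical path: A → E → F → G.

Variance along critical path = 4.000 + 4.000 + 1.000 + 1.000 = 10.000; σ = 3.162 weeks.
D = μ + z·σ = 36 + 1.036·3.162 = 39.3 weeks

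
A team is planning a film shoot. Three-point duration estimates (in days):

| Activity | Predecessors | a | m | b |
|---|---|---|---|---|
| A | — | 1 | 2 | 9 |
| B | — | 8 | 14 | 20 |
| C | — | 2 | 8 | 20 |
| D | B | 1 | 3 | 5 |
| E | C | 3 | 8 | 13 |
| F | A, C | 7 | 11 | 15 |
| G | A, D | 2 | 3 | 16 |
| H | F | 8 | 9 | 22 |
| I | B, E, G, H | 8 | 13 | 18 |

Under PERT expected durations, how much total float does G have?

9 days

te_A = (1 + 4·2 + 9)/6 = 18/6 = 3
te_B = (8 + 4·14 + 20)/6 = 84/6 = 14
te_C = (2 + 4·8 + 20)/6 = 54/6 = 9
te_D = (1 + 4·3 + 5)/6 = 18/6 = 3
te_E = (3 + 4·8 + 13)/6 = 48/6 = 8
te_F = (7 + 4·11 + 15)/6 = 66/6 = 11
te_G = (2 + 4·3 + 16)/6 = 30/6 = 5
te_H = (8 + 4·9 + 22)/6 = 66/6 = 11
te_I = (8 + 4·13 + 18)/6 = 78/6 = 13

Forward pass:
ES_A = 0; EF_A = 3
ES_B = 0; EF_B = 14
ES_C = 0; EF_C = 9
ES_D = 14; EF_D = 14+3 = 17
ES_E = 9; EF_E = 9+8 = 17
ES_F = max(EF_A=3, EF_C=9) = 9; EF_F = 9+11 = 20
ES_G = max(EF_A=3, EF_D=17) = 17; EF_G = 17+5 = 22
ES_H = 20; EF_H = 20+11 = 31
ES_I = max(EF_B=14, EF_E=17, EF_G=22, EF_H=31) = 31; EF_I = 31+13 = 44
Expected project duration μ = 44 days. Critical path: C → F → H → I.

Backward pass:
LF_I = 44; LS_I = 44−13 = 31
LF_H = LS_I = 31; LS_H = 31−11 = 20
LF_G = LS_I = 31; LS_G = 31−5 = 26
LF_F = LS_H = 20; LS_F = 20−11 = 9
LF_E = LS_I = 31; LS_E = 31−8 = 23
LF_D = LS_G = 26; LS_D = 26−3 = 23
LF_C = min(LS_E=23, LS_F=9) = 9; LS_C = 9−9 = 0
LF_B = min(LS_D=23, LS_I=31) = 23; LS_B = 23−14 = 9
LF_A = min(LS_F=9, LS_G=26) = 9; LS_A = 9−3 = 6
Slack_G = LS_G − ES_G = 26 − 17 = 9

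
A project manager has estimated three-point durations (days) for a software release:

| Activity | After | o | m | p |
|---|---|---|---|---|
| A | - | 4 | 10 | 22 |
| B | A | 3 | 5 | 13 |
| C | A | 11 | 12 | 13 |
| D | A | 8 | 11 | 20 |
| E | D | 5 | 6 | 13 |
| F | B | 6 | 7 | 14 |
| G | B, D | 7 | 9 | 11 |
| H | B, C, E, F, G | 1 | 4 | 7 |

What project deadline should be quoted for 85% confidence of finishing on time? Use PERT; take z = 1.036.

te_A = (4 + 4·10 + 22)/6 = 66/6 = 11; σ²_A = ((22−4)/6)² = 9.000
te_B = (3 + 4·5 + 13)/6 = 36/6 = 6; σ²_B = ((13−3)/6)² = 2.778
te_C = (11 + 4·12 + 13)/6 = 72/6 = 12; σ²_C = ((13−11)/6)² = 0.111
te_D = (8 + 4·11 + 20)/6 = 72/6 = 12; σ²_D = ((20−8)/6)² = 4.000
te_E = (5 + 4·6 + 13)/6 = 42/6 = 7; σ²_E = ((13−5)/6)² = 1.778
te_F = (6 + 4·7 + 14)/6 = 48/6 = 8; σ²_F = ((14−6)/6)² = 1.778
te_G = (7 + 4·9 + 11)/6 = 54/6 = 9; σ²_G = ((11−7)/6)² = 0.444
te_H = (1 + 4·4 + 7)/6 = 24/6 = 4; σ²_H = ((7−1)/6)² = 1.000

Forward pass:
ES_A = 0; EF_A = 11
ES_B = 11; EF_B = 11+6 = 17
ES_C = 11; EF_C = 11+12 = 23
ES_D = 11; EF_D = 11+12 = 23
ES_E = 23; EF_E = 23+7 = 30
ES_F = 17; EF_F = 17+8 = 25
ES_G = max(EF_B=17, EF_D=23) = 23; EF_G = 23+9 = 32
ES_H = max(EF_B=17, EF_C=23, EF_E=30, EF_F=25, EF_G=32) = 32; EF_H = 32+4 = 36
Expected project duration μ = 36 days. Critical path: A → D → G → H.

Variance along critical path = 9.000 + 4.000 + 0.444 + 1.000 = 14.444; σ = 3.801 days.
D = μ + z·σ = 36 + 1.036·3.801 = 39.9 days

39.9 days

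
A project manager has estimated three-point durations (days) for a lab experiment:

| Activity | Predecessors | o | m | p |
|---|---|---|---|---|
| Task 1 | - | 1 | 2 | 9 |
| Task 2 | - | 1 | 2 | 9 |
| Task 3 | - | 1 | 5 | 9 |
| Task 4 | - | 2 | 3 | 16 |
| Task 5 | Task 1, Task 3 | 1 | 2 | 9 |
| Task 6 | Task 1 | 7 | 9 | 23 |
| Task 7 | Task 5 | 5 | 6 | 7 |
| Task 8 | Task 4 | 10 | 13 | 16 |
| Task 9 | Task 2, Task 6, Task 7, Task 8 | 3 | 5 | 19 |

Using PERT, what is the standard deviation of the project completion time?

3.68 days

te_Task 1 = (1 + 4·2 + 9)/6 = 18/6 = 3; σ²_Task 1 = ((9−1)/6)² = 1.778
te_Task 2 = (1 + 4·2 + 9)/6 = 18/6 = 3; σ²_Task 2 = ((9−1)/6)² = 1.778
te_Task 3 = (1 + 4·5 + 9)/6 = 30/6 = 5; σ²_Task 3 = ((9−1)/6)² = 1.778
te_Task 4 = (2 + 4·3 + 16)/6 = 30/6 = 5; σ²_Task 4 = ((16−2)/6)² = 5.444
te_Task 5 = (1 + 4·2 + 9)/6 = 18/6 = 3; σ²_Task 5 = ((9−1)/6)² = 1.778
te_Task 6 = (7 + 4·9 + 23)/6 = 66/6 = 11; σ²_Task 6 = ((23−7)/6)² = 7.111
te_Task 7 = (5 + 4·6 + 7)/6 = 36/6 = 6; σ²_Task 7 = ((7−5)/6)² = 0.111
te_Task 8 = (10 + 4·13 + 16)/6 = 78/6 = 13; σ²_Task 8 = ((16−10)/6)² = 1.000
te_Task 9 = (3 + 4·5 + 19)/6 = 42/6 = 7; σ²_Task 9 = ((19−3)/6)² = 7.111

Forward pass:
ES_Task 1 = 0; EF_Task 1 = 3
ES_Task 2 = 0; EF_Task 2 = 3
ES_Task 3 = 0; EF_Task 3 = 5
ES_Task 4 = 0; EF_Task 4 = 5
ES_Task 5 = max(EF_Task 1=3, EF_Task 3=5) = 5; EF_Task 5 = 5+3 = 8
ES_Task 6 = 3; EF_Task 6 = 3+11 = 14
ES_Task 7 = 8; EF_Task 7 = 8+6 = 14
ES_Task 8 = 5; EF_Task 8 = 5+13 = 18
ES_Task 9 = max(EF_Task 2=3, EF_Task 6=14, EF_Task 7=14, EF_Task 8=18) = 18; EF_Task 9 = 18+7 = 25
Expected project duration μ = 25 days. Critical path: Task 4 → Task 8 → Task 9.

Variance along critical path = 5.444 + 1.000 + 7.111 = 13.556
σ = √13.556 = 3.682 days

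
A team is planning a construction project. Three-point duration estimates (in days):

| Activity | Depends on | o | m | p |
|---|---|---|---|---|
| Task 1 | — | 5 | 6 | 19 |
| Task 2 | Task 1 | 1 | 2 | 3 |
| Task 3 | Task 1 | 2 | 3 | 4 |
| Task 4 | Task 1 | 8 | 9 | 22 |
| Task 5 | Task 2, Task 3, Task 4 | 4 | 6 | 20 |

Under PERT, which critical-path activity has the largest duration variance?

te_Task 1 = (5 + 4·6 + 19)/6 = 48/6 = 8; σ²_Task 1 = ((19−5)/6)² = 5.444
te_Task 2 = (1 + 4·2 + 3)/6 = 12/6 = 2; σ²_Task 2 = ((3−1)/6)² = 0.111
te_Task 3 = (2 + 4·3 + 4)/6 = 18/6 = 3; σ²_Task 3 = ((4−2)/6)² = 0.111
te_Task 4 = (8 + 4·9 + 22)/6 = 66/6 = 11; σ²_Task 4 = ((22−8)/6)² = 5.444
te_Task 5 = (4 + 4·6 + 20)/6 = 48/6 = 8; σ²_Task 5 = ((20−4)/6)² = 7.111

Forward pass:
ES_Task 1 = 0; EF_Task 1 = 8
ES_Task 2 = 8; EF_Task 2 = 8+2 = 10
ES_Task 3 = 8; EF_Task 3 = 8+3 = 11
ES_Task 4 = 8; EF_Task 4 = 8+11 = 19
ES_Task 5 = max(EF_Task 2=10, EF_Task 3=11, EF_Task 4=19) = 19; EF_Task 5 = 19+8 = 27
Expected project duration μ = 27 days. Critical path: Task 1 → Task 4 → Task 5.

Variances on critical path: σ²_Task 1=5.444, σ²_Task 4=5.444, σ²_Task 5=7.111.
Largest is σ²_Task 5 = 7.111.

Task 5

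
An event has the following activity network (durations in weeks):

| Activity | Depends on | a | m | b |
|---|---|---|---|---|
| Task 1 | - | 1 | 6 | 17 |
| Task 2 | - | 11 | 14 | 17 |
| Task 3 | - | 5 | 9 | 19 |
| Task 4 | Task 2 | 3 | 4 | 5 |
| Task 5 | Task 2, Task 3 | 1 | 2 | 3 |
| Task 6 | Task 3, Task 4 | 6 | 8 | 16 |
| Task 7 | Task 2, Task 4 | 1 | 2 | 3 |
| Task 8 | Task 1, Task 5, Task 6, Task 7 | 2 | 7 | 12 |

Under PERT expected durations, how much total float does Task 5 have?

11 weeks

te_Task 1 = (1 + 4·6 + 17)/6 = 42/6 = 7
te_Task 2 = (11 + 4·14 + 17)/6 = 84/6 = 14
te_Task 3 = (5 + 4·9 + 19)/6 = 60/6 = 10
te_Task 4 = (3 + 4·4 + 5)/6 = 24/6 = 4
te_Task 5 = (1 + 4·2 + 3)/6 = 12/6 = 2
te_Task 6 = (6 + 4·8 + 16)/6 = 54/6 = 9
te_Task 7 = (1 + 4·2 + 3)/6 = 12/6 = 2
te_Task 8 = (2 + 4·7 + 12)/6 = 42/6 = 7

Forward pass:
ES_Task 1 = 0; EF_Task 1 = 7
ES_Task 2 = 0; EF_Task 2 = 14
ES_Task 3 = 0; EF_Task 3 = 10
ES_Task 4 = 14; EF_Task 4 = 14+4 = 18
ES_Task 5 = max(EF_Task 2=14, EF_Task 3=10) = 14; EF_Task 5 = 14+2 = 16
ES_Task 6 = max(EF_Task 3=10, EF_Task 4=18) = 18; EF_Task 6 = 18+9 = 27
ES_Task 7 = max(EF_Task 2=14, EF_Task 4=18) = 18; EF_Task 7 = 18+2 = 20
ES_Task 8 = max(EF_Task 1=7, EF_Task 5=16, EF_Task 6=27, EF_Task 7=20) = 27; EF_Task 8 = 27+7 = 34
Expected project duration μ = 34 weeks. Critical path: Task 2 → Task 4 → Task 6 → Task 8.

Backward pass:
LF_Task 8 = 34; LS_Task 8 = 34−7 = 27
LF_Task 7 = LS_Task 8 = 27; LS_Task 7 = 27−2 = 25
LF_Task 6 = LS_Task 8 = 27; LS_Task 6 = 27−9 = 18
LF_Task 5 = LS_Task 8 = 27; LS_Task 5 = 27−2 = 25
LF_Task 4 = min(LS_Task 6=18, LS_Task 7=25) = 18; LS_Task 4 = 18−4 = 14
LF_Task 3 = min(LS_Task 5=25, LS_Task 6=18) = 18; LS_Task 3 = 18−10 = 8
LF_Task 2 = min(LS_Task 4=14, LS_Task 5=25, LS_Task 7=25) = 14; LS_Task 2 = 14−14 = 0
LF_Task 1 = LS_Task 8 = 27; LS_Task 1 = 27−7 = 20
Slack_Task 5 = LS_Task 5 − ES_Task 5 = 25 − 14 = 11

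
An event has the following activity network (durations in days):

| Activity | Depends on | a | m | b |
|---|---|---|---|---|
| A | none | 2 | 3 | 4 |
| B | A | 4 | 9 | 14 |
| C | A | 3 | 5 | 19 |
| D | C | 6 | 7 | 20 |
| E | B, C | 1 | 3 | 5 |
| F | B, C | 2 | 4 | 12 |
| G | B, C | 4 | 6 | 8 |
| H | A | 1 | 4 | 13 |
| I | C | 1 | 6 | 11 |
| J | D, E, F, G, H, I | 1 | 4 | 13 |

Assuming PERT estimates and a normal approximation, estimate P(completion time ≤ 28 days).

0.836

te_A = (2 + 4·3 + 4)/6 = 18/6 = 3; σ²_A = ((4−2)/6)² = 0.111
te_B = (4 + 4·9 + 14)/6 = 54/6 = 9; σ²_B = ((14−4)/6)² = 2.778
te_C = (3 + 4·5 + 19)/6 = 42/6 = 7; σ²_C = ((19−3)/6)² = 7.111
te_D = (6 + 4·7 + 20)/6 = 54/6 = 9; σ²_D = ((20−6)/6)² = 5.444
te_E = (1 + 4·3 + 5)/6 = 18/6 = 3; σ²_E = ((5−1)/6)² = 0.444
te_F = (2 + 4·4 + 12)/6 = 30/6 = 5; σ²_F = ((12−2)/6)² = 2.778
te_G = (4 + 4·6 + 8)/6 = 36/6 = 6; σ²_G = ((8−4)/6)² = 0.444
te_H = (1 + 4·4 + 13)/6 = 30/6 = 5; σ²_H = ((13−1)/6)² = 4.000
te_I = (1 + 4·6 + 11)/6 = 36/6 = 6; σ²_I = ((11−1)/6)² = 2.778
te_J = (1 + 4·4 + 13)/6 = 30/6 = 5; σ²_J = ((13−1)/6)² = 4.000

Forward pass:
ES_A = 0; EF_A = 3
ES_B = 3; EF_B = 3+9 = 12
ES_C = 3; EF_C = 3+7 = 10
ES_D = 10; EF_D = 10+9 = 19
ES_E = max(EF_B=12, EF_C=10) = 12; EF_E = 12+3 = 15
ES_F = max(EF_B=12, EF_C=10) = 12; EF_F = 12+5 = 17
ES_G = max(EF_B=12, EF_C=10) = 12; EF_G = 12+6 = 18
ES_H = 3; EF_H = 3+5 = 8
ES_I = 10; EF_I = 10+6 = 16
ES_J = max(EF_D=19, EF_E=15, EF_F=17, EF_G=18, EF_H=8, EF_I=16) = 19; EF_J = 19+5 = 24
Expected project duration μ = 24 days. Critical path: A → C → D → J.

Variance along critical path = 0.111 + 7.111 + 5.444 + 4.000 = 16.667; σ = √16.667 = 4.082 days.
Z = (28 − 24) / 4.082 = 0.980
P(T ≤ 28) = Φ(0.980) ≈ 0.836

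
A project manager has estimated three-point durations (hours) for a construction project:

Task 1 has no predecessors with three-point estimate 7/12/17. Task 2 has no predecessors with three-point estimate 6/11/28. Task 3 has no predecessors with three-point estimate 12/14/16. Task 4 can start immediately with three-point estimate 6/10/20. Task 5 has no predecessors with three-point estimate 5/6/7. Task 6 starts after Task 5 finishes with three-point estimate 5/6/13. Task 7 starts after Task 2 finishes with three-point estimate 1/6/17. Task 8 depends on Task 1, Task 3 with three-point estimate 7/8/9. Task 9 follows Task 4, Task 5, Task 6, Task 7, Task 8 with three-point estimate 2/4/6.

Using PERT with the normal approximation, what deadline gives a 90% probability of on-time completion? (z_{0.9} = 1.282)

te_Task 1 = (7 + 4·12 + 17)/6 = 72/6 = 12; σ²_Task 1 = ((17−7)/6)² = 2.778
te_Task 2 = (6 + 4·11 + 28)/6 = 78/6 = 13; σ²_Task 2 = ((28−6)/6)² = 13.444
te_Task 3 = (12 + 4·14 + 16)/6 = 84/6 = 14; σ²_Task 3 = ((16−12)/6)² = 0.444
te_Task 4 = (6 + 4·10 + 20)/6 = 66/6 = 11; σ²_Task 4 = ((20−6)/6)² = 5.444
te_Task 5 = (5 + 4·6 + 7)/6 = 36/6 = 6; σ²_Task 5 = ((7−5)/6)² = 0.111
te_Task 6 = (5 + 4·6 + 13)/6 = 42/6 = 7; σ²_Task 6 = ((13−5)/6)² = 1.778
te_Task 7 = (1 + 4·6 + 17)/6 = 42/6 = 7; σ²_Task 7 = ((17−1)/6)² = 7.111
te_Task 8 = (7 + 4·8 + 9)/6 = 48/6 = 8; σ²_Task 8 = ((9−7)/6)² = 0.111
te_Task 9 = (2 + 4·4 + 6)/6 = 24/6 = 4; σ²_Task 9 = ((6−2)/6)² = 0.444

Forward pass:
ES_Task 1 = 0; EF_Task 1 = 12
ES_Task 2 = 0; EF_Task 2 = 13
ES_Task 3 = 0; EF_Task 3 = 14
ES_Task 4 = 0; EF_Task 4 = 11
ES_Task 5 = 0; EF_Task 5 = 6
ES_Task 6 = 6; EF_Task 6 = 6+7 = 13
ES_Task 7 = 13; EF_Task 7 = 13+7 = 20
ES_Task 8 = max(EF_Task 1=12, EF_Task 3=14) = 14; EF_Task 8 = 14+8 = 22
ES_Task 9 = max(EF_Task 4=11, EF_Task 5=6, EF_Task 6=13, EF_Task 7=20, EF_Task 8=22) = 22; EF_Task 9 = 22+4 = 26
Expected project duration μ = 26 hours. Critical path: Task 3 → Task 8 → Task 9.

Variance along critical path = 0.444 + 0.111 + 0.444 = 1.000; σ = 1.000 hours.
D = μ + z·σ = 26 + 1.282·1.000 = 27.3 hours

27.3 hours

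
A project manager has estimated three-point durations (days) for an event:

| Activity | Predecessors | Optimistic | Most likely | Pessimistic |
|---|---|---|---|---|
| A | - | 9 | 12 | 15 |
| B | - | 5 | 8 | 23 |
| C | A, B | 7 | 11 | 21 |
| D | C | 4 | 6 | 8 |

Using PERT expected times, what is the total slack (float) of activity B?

te_A = (9 + 4·12 + 15)/6 = 72/6 = 12
te_B = (5 + 4·8 + 23)/6 = 60/6 = 10
te_C = (7 + 4·11 + 21)/6 = 72/6 = 12
te_D = (4 + 4·6 + 8)/6 = 36/6 = 6

Forward pass:
ES_A = 0; EF_A = 12
ES_B = 0; EF_B = 10
ES_C = max(EF_A=12, EF_B=10) = 12; EF_C = 12+12 = 24
ES_D = 24; EF_D = 24+6 = 30
Expected project duration μ = 30 days. Critical path: A → C → D.

Backward pass:
LF_D = 30; LS_D = 30−6 = 24
LF_C = LS_D = 24; LS_C = 24−12 = 12
LF_B = LS_C = 12; LS_B = 12−10 = 2
LF_A = LS_C = 12; LS_A = 12−12 = 0
Slack_B = LS_B − ES_B = 2 − 0 = 2

2 days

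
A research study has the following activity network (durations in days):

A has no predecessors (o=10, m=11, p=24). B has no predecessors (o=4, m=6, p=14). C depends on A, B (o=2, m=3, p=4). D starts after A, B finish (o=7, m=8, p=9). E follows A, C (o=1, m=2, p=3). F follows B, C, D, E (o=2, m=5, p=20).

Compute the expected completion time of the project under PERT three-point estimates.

28 days

te_A = (10 + 4·11 + 24)/6 = 78/6 = 13
te_B = (4 + 4·6 + 14)/6 = 42/6 = 7
te_C = (2 + 4·3 + 4)/6 = 18/6 = 3
te_D = (7 + 4·8 + 9)/6 = 48/6 = 8
te_E = (1 + 4·2 + 3)/6 = 12/6 = 2
te_F = (2 + 4·5 + 20)/6 = 42/6 = 7

Forward pass:
ES_A = 0; EF_A = 13
ES_B = 0; EF_B = 7
ES_C = max(EF_A=13, EF_B=7) = 13; EF_C = 13+3 = 16
ES_D = max(EF_A=13, EF_B=7) = 13; EF_D = 13+8 = 21
ES_E = max(EF_A=13, EF_C=16) = 16; EF_E = 16+2 = 18
ES_F = max(EF_B=7, EF_C=16, EF_D=21, EF_E=18) = 21; EF_F = 21+7 = 28
Expected project duration μ = 28 days. Critical path: A → D → F.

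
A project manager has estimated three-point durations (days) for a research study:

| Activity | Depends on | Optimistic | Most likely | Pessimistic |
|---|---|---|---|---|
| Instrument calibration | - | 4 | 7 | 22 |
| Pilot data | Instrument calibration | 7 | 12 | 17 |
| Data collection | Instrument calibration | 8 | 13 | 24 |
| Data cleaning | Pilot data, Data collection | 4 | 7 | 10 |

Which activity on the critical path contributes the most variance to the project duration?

te_Instrument calibration = (4 + 4·7 + 22)/6 = 54/6 = 9; σ²_Instrument calibration = ((22−4)/6)² = 9.000
te_Pilot data = (7 + 4·12 + 17)/6 = 72/6 = 12; σ²_Pilot data = ((17−7)/6)² = 2.778
te_Data collection = (8 + 4·13 + 24)/6 = 84/6 = 14; σ²_Data collection = ((24−8)/6)² = 7.111
te_Data cleaning = (4 + 4·7 + 10)/6 = 42/6 = 7; σ²_Data cleaning = ((10−4)/6)² = 1.000

Forward pass:
ES_Instrument calibration = 0; EF_Instrument calibration = 9
ES_Pilot data = 9; EF_Pilot data = 9+12 = 21
ES_Data collection = 9; EF_Data collection = 9+14 = 23
ES_Data cleaning = max(EF_Pilot data=21, EF_Data collection=23) = 23; EF_Data cleaning = 23+7 = 30
Expected project duration μ = 30 days. Critical path: Instrument calibration → Data collection → Data cleaning.

Variances on critical path: σ²_Instrument calibration=9.000, σ²_Data collection=7.111, σ²_Data cleaning=1.000.
Largest is σ²_Instrument calibration = 9.000.

Instrument calibration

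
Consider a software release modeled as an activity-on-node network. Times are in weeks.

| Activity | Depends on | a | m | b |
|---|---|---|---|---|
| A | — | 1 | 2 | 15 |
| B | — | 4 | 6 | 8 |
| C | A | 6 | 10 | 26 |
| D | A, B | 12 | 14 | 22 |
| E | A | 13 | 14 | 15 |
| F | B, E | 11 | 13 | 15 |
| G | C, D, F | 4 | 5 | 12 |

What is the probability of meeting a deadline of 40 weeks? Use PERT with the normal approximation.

0.859

te_A = (1 + 4·2 + 15)/6 = 24/6 = 4; σ²_A = ((15−1)/6)² = 5.444
te_B = (4 + 4·6 + 8)/6 = 36/6 = 6; σ²_B = ((8−4)/6)² = 0.444
te_C = (6 + 4·10 + 26)/6 = 72/6 = 12; σ²_C = ((26−6)/6)² = 11.111
te_D = (12 + 4·14 + 22)/6 = 90/6 = 15; σ²_D = ((22−12)/6)² = 2.778
te_E = (13 + 4·14 + 15)/6 = 84/6 = 14; σ²_E = ((15−13)/6)² = 0.111
te_F = (11 + 4·13 + 15)/6 = 78/6 = 13; σ²_F = ((15−11)/6)² = 0.444
te_G = (4 + 4·5 + 12)/6 = 36/6 = 6; σ²_G = ((12−4)/6)² = 1.778

Forward pass:
ES_A = 0; EF_A = 4
ES_B = 0; EF_B = 6
ES_C = 4; EF_C = 4+12 = 16
ES_D = max(EF_A=4, EF_B=6) = 6; EF_D = 6+15 = 21
ES_E = 4; EF_E = 4+14 = 18
ES_F = max(EF_B=6, EF_E=18) = 18; EF_F = 18+13 = 31
ES_G = max(EF_C=16, EF_D=21, EF_F=31) = 31; EF_G = 31+6 = 37
Expected project duration μ = 37 weeks. Critical path: A → E → F → G.

Variance along critical path = 5.444 + 0.111 + 0.444 + 1.778 = 7.778; σ = √7.778 = 2.789 weeks.
Z = (40 − 37) / 2.789 = 1.076
P(T ≤ 40) = Φ(1.076) ≈ 0.859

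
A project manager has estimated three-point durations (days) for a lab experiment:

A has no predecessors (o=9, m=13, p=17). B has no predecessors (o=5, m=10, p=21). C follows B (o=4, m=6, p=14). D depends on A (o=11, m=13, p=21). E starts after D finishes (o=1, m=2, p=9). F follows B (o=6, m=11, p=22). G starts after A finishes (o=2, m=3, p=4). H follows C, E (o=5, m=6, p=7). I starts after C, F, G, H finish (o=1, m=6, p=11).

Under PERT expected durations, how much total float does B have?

12 days

te_A = (9 + 4·13 + 17)/6 = 78/6 = 13
te_B = (5 + 4·10 + 21)/6 = 66/6 = 11
te_C = (4 + 4·6 + 14)/6 = 42/6 = 7
te_D = (11 + 4·13 + 21)/6 = 84/6 = 14
te_E = (1 + 4·2 + 9)/6 = 18/6 = 3
te_F = (6 + 4·11 + 22)/6 = 72/6 = 12
te_G = (2 + 4·3 + 4)/6 = 18/6 = 3
te_H = (5 + 4·6 + 7)/6 = 36/6 = 6
te_I = (1 + 4·6 + 11)/6 = 36/6 = 6

Forward pass:
ES_A = 0; EF_A = 13
ES_B = 0; EF_B = 11
ES_C = 11; EF_C = 11+7 = 18
ES_D = 13; EF_D = 13+14 = 27
ES_E = 27; EF_E = 27+3 = 30
ES_F = 11; EF_F = 11+12 = 23
ES_G = 13; EF_G = 13+3 = 16
ES_H = max(EF_C=18, EF_E=30) = 30; EF_H = 30+6 = 36
ES_I = max(EF_C=18, EF_F=23, EF_G=16, EF_H=36) = 36; EF_I = 36+6 = 42
Expected project duration μ = 42 days. Critical path: A → D → E → H → I.

Backward pass:
LF_I = 42; LS_I = 42−6 = 36
LF_H = LS_I = 36; LS_H = 36−6 = 30
LF_G = LS_I = 36; LS_G = 36−3 = 33
LF_F = LS_I = 36; LS_F = 36−12 = 24
LF_E = LS_H = 30; LS_E = 30−3 = 27
LF_D = LS_E = 27; LS_D = 27−14 = 13
LF_C = min(LS_H=30, LS_I=36) = 30; LS_C = 30−7 = 23
LF_B = min(LS_C=23, LS_F=24) = 23; LS_B = 23−11 = 12
LF_A = min(LS_D=13, LS_G=33) = 13; LS_A = 13−13 = 0
Slack_B = LS_B − ES_B = 12 − 0 = 12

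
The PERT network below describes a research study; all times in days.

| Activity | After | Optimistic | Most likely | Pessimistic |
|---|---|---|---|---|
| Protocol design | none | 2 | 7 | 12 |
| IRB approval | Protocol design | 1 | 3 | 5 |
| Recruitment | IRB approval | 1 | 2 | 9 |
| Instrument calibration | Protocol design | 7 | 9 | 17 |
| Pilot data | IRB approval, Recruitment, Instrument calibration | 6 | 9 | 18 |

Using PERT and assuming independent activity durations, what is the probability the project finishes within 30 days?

0.834

te_Protocol design = (2 + 4·7 + 12)/6 = 42/6 = 7; σ²_Protocol design = ((12−2)/6)² = 2.778
te_IRB approval = (1 + 4·3 + 5)/6 = 18/6 = 3; σ²_IRB approval = ((5−1)/6)² = 0.444
te_Recruitment = (1 + 4·2 + 9)/6 = 18/6 = 3; σ²_Recruitment = ((9−1)/6)² = 1.778
te_Instrument calibration = (7 + 4·9 + 17)/6 = 60/6 = 10; σ²_Instrument calibration = ((17−7)/6)² = 2.778
te_Pilot data = (6 + 4·9 + 18)/6 = 60/6 = 10; σ²_Pilot data = ((18−6)/6)² = 4.000

Forward pass:
ES_Protocol design = 0; EF_Protocol design = 7
ES_IRB approval = 7; EF_IRB approval = 7+3 = 10
ES_Recruitment = 10; EF_Recruitment = 10+3 = 13
ES_Instrument calibration = 7; EF_Instrument calibration = 7+10 = 17
ES_Pilot data = max(EF_IRB approval=10, EF_Recruitment=13, EF_Instrument calibration=17) = 17; EF_Pilot data = 17+10 = 27
Expected project duration μ = 27 days. Critical path: Protocol design → Instrument calibration → Pilot data.

Variance along critical path = 2.778 + 2.778 + 4.000 = 9.556; σ = √9.556 = 3.091 days.
Z = (30 − 27) / 3.091 = 0.970
P(T ≤ 30) = Φ(0.970) ≈ 0.834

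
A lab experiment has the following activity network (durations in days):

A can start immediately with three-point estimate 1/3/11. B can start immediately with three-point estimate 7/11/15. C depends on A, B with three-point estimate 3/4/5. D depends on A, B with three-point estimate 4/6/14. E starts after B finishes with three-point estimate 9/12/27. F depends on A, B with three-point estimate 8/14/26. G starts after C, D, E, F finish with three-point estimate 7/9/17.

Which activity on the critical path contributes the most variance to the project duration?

F

te_A = (1 + 4·3 + 11)/6 = 24/6 = 4; σ²_A = ((11−1)/6)² = 2.778
te_B = (7 + 4·11 + 15)/6 = 66/6 = 11; σ²_B = ((15−7)/6)² = 1.778
te_C = (3 + 4·4 + 5)/6 = 24/6 = 4; σ²_C = ((5−3)/6)² = 0.111
te_D = (4 + 4·6 + 14)/6 = 42/6 = 7; σ²_D = ((14−4)/6)² = 2.778
te_E = (9 + 4·12 + 27)/6 = 84/6 = 14; σ²_E = ((27−9)/6)² = 9.000
te_F = (8 + 4·14 + 26)/6 = 90/6 = 15; σ²_F = ((26−8)/6)² = 9.000
te_G = (7 + 4·9 + 17)/6 = 60/6 = 10; σ²_G = ((17−7)/6)² = 2.778

Forward pass:
ES_A = 0; EF_A = 4
ES_B = 0; EF_B = 11
ES_C = max(EF_A=4, EF_B=11) = 11; EF_C = 11+4 = 15
ES_D = max(EF_A=4, EF_B=11) = 11; EF_D = 11+7 = 18
ES_E = 11; EF_E = 11+14 = 25
ES_F = max(EF_A=4, EF_B=11) = 11; EF_F = 11+15 = 26
ES_G = max(EF_C=15, EF_D=18, EF_E=25, EF_F=26) = 26; EF_G = 26+10 = 36
Expected project duration μ = 36 days. Critical path: B → F → G.

Variances on critical path: σ²_B=1.778, σ²_F=9.000, σ²_G=2.778.
Largest is σ²_F = 9.000.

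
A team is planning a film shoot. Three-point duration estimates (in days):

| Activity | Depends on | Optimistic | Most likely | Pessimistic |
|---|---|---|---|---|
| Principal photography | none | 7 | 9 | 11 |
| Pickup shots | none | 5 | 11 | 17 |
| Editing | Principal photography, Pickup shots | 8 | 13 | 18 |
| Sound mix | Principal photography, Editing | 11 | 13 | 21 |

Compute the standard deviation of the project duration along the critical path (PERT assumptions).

3.09 days

te_Principal photography = (7 + 4·9 + 11)/6 = 54/6 = 9; σ²_Principal photography = ((11−7)/6)² = 0.444
te_Pickup shots = (5 + 4·11 + 17)/6 = 66/6 = 11; σ²_Pickup shots = ((17−5)/6)² = 4.000
te_Editing = (8 + 4·13 + 18)/6 = 78/6 = 13; σ²_Editing = ((18−8)/6)² = 2.778
te_Sound mix = (11 + 4·13 + 21)/6 = 84/6 = 14; σ²_Sound mix = ((21−11)/6)² = 2.778

Forward pass:
ES_Principal photography = 0; EF_Principal photography = 9
ES_Pickup shots = 0; EF_Pickup shots = 11
ES_Editing = max(EF_Principal photography=9, EF_Pickup shots=11) = 11; EF_Editing = 11+13 = 24
ES_Sound mix = max(EF_Principal photography=9, EF_Editing=24) = 24; EF_Sound mix = 24+14 = 38
Expected project duration μ = 38 days. Critical path: Pickup shots → Editing → Sound mix.

Variance along critical path = 4.000 + 2.778 + 2.778 = 9.556
σ = √9.556 = 3.091 days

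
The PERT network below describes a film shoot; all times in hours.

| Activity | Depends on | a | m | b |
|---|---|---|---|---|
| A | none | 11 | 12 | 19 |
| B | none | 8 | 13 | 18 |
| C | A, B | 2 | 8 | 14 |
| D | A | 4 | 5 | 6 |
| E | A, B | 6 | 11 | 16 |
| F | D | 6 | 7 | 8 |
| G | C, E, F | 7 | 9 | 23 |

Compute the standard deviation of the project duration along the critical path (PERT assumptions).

3.02 hours

te_A = (11 + 4·12 + 19)/6 = 78/6 = 13; σ²_A = ((19−11)/6)² = 1.778
te_B = (8 + 4·13 + 18)/6 = 78/6 = 13; σ²_B = ((18−8)/6)² = 2.778
te_C = (2 + 4·8 + 14)/6 = 48/6 = 8; σ²_C = ((14−2)/6)² = 4.000
te_D = (4 + 4·5 + 6)/6 = 30/6 = 5; σ²_D = ((6−4)/6)² = 0.111
te_E = (6 + 4·11 + 16)/6 = 66/6 = 11; σ²_E = ((16−6)/6)² = 2.778
te_F = (6 + 4·7 + 8)/6 = 42/6 = 7; σ²_F = ((8−6)/6)² = 0.111
te_G = (7 + 4·9 + 23)/6 = 66/6 = 11; σ²_G = ((23−7)/6)² = 7.111

Forward pass:
ES_A = 0; EF_A = 13
ES_B = 0; EF_B = 13
ES_C = max(EF_A=13, EF_B=13) = 13; EF_C = 13+8 = 21
ES_D = 13; EF_D = 13+5 = 18
ES_E = max(EF_A=13, EF_B=13) = 13; EF_E = 13+11 = 24
ES_F = 18; EF_F = 18+7 = 25
ES_G = max(EF_C=21, EF_E=24, EF_F=25) = 25; EF_G = 25+11 = 36
Expected project duration μ = 36 hours. Critical path: A → D → F → G.

Variance along critical path = 1.778 + 0.111 + 0.111 + 7.111 = 9.111
σ = √9.111 = 3.018 hours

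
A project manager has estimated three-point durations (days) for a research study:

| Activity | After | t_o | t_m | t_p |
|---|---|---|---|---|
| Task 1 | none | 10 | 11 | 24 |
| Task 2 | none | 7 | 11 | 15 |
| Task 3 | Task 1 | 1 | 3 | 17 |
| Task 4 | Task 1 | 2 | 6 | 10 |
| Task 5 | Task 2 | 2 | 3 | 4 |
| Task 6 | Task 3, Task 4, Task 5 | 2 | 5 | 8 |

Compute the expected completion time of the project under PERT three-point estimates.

te_Task 1 = (10 + 4·11 + 24)/6 = 78/6 = 13
te_Task 2 = (7 + 4·11 + 15)/6 = 66/6 = 11
te_Task 3 = (1 + 4·3 + 17)/6 = 30/6 = 5
te_Task 4 = (2 + 4·6 + 10)/6 = 36/6 = 6
te_Task 5 = (2 + 4·3 + 4)/6 = 18/6 = 3
te_Task 6 = (2 + 4·5 + 8)/6 = 30/6 = 5

Forward pass:
ES_Task 1 = 0; EF_Task 1 = 13
ES_Task 2 = 0; EF_Task 2 = 11
ES_Task 3 = 13; EF_Task 3 = 13+5 = 18
ES_Task 4 = 13; EF_Task 4 = 13+6 = 19
ES_Task 5 = 11; EF_Task 5 = 11+3 = 14
ES_Task 6 = max(EF_Task 3=18, EF_Task 4=19, EF_Task 5=14) = 19; EF_Task 6 = 19+5 = 24
Expected project duration μ = 24 days. Critical path: Task 1 → Task 4 → Task 6.

24 days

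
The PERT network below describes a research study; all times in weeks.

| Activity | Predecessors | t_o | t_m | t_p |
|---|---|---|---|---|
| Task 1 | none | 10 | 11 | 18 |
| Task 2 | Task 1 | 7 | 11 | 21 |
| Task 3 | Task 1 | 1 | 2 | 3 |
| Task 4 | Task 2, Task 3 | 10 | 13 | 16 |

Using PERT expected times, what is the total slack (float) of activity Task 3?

10 weeks

te_Task 1 = (10 + 4·11 + 18)/6 = 72/6 = 12
te_Task 2 = (7 + 4·11 + 21)/6 = 72/6 = 12
te_Task 3 = (1 + 4·2 + 3)/6 = 12/6 = 2
te_Task 4 = (10 + 4·13 + 16)/6 = 78/6 = 13

Forward pass:
ES_Task 1 = 0; EF_Task 1 = 12
ES_Task 2 = 12; EF_Task 2 = 12+12 = 24
ES_Task 3 = 12; EF_Task 3 = 12+2 = 14
ES_Task 4 = max(EF_Task 2=24, EF_Task 3=14) = 24; EF_Task 4 = 24+13 = 37
Expected project duration μ = 37 weeks. Critical path: Task 1 → Task 2 → Task 4.

Backward pass:
LF_Task 4 = 37; LS_Task 4 = 37−13 = 24
LF_Task 3 = LS_Task 4 = 24; LS_Task 3 = 24−2 = 22
LF_Task 2 = LS_Task 4 = 24; LS_Task 2 = 24−12 = 12
LF_Task 1 = min(LS_Task 2=12, LS_Task 3=22) = 12; LS_Task 1 = 12−12 = 0
Slack_Task 3 = LS_Task 3 − ES_Task 3 = 22 − 12 = 10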